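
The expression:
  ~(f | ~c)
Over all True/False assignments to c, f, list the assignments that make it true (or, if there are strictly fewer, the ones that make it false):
is true only for:
  c=True, f=False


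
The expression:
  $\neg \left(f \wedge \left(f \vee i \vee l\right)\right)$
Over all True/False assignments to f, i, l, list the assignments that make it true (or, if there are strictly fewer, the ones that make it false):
is true only for:
  f=False, i=False, l=False;
  f=False, i=False, l=True;
  f=False, i=True, l=False;
  f=False, i=True, l=True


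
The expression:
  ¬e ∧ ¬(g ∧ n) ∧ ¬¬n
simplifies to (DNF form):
n ∧ ¬e ∧ ¬g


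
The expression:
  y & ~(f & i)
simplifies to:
y & (~f | ~i)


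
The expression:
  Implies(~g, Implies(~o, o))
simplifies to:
g | o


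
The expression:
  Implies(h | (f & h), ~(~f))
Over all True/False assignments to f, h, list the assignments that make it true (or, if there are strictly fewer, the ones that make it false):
is false only for:
  f=False, h=True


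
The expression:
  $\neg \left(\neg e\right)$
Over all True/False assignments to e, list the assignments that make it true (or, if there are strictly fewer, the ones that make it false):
is true only for:
  e=True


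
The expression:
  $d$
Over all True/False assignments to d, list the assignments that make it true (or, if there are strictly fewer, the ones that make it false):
is true only for:
  d=True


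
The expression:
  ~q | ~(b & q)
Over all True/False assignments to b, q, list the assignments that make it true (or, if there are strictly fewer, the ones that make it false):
is false only for:
  b=True, q=True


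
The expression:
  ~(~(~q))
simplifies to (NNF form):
~q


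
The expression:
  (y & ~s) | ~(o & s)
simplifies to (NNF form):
~o | ~s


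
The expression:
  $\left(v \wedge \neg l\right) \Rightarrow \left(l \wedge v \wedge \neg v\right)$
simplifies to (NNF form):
$l \vee \neg v$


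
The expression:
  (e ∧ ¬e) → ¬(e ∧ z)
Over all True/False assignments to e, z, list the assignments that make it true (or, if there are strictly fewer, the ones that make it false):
is always true.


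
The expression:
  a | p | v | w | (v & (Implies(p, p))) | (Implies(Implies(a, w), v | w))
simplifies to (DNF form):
a | p | v | w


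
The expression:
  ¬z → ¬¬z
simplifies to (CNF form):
z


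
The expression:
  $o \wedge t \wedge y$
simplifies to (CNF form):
$o \wedge t \wedge y$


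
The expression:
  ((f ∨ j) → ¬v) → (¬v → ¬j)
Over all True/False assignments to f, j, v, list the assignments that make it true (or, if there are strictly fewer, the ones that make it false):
is false only for:
  f=False, j=True, v=False;
  f=True, j=True, v=False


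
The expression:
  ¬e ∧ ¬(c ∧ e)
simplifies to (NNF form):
¬e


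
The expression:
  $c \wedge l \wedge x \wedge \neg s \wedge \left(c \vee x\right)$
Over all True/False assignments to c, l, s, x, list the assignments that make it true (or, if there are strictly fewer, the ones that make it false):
is true only for:
  c=True, l=True, s=False, x=True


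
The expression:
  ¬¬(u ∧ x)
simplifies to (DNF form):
u ∧ x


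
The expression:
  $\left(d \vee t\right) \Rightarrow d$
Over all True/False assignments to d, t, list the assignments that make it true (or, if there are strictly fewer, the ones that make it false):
is false only for:
  d=False, t=True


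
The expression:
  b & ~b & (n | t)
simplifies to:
False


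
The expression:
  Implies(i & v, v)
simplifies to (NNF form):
True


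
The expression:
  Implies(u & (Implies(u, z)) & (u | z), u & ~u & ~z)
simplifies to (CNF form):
~u | ~z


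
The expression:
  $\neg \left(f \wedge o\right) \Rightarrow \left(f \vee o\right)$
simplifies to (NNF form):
$f \vee o$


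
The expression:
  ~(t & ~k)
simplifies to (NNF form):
k | ~t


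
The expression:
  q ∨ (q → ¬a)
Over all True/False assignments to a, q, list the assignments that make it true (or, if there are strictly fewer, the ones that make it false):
is always true.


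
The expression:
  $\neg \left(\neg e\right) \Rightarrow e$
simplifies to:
$\text{True}$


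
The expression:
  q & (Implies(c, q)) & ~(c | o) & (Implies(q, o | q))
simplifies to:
q & ~c & ~o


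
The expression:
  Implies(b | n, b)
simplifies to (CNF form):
b | ~n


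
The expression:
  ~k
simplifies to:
~k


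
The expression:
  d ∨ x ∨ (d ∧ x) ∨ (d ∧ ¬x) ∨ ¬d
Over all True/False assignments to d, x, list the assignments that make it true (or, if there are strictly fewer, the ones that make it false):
is always true.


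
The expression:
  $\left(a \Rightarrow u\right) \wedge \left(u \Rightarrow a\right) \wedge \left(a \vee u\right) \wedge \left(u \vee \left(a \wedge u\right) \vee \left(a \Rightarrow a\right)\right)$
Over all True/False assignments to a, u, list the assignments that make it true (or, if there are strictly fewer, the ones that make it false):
is true only for:
  a=True, u=True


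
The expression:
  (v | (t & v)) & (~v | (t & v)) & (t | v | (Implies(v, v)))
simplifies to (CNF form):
t & v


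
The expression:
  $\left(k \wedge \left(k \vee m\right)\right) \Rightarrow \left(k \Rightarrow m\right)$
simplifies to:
$m \vee \neg k$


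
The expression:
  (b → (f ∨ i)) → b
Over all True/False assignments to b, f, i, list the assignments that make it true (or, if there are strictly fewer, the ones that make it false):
is true only for:
  b=True, f=False, i=False;
  b=True, f=False, i=True;
  b=True, f=True, i=False;
  b=True, f=True, i=True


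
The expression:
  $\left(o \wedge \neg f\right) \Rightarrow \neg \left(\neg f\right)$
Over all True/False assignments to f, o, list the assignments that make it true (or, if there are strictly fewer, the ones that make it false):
is false only for:
  f=False, o=True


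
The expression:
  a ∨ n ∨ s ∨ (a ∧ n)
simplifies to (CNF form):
a ∨ n ∨ s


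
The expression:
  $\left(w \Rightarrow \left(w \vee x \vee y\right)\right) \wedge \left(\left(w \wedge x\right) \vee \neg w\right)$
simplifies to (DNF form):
$x \vee \neg w$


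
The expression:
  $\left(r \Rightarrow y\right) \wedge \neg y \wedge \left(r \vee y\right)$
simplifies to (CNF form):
$\text{False}$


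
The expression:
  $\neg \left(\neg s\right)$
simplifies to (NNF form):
$s$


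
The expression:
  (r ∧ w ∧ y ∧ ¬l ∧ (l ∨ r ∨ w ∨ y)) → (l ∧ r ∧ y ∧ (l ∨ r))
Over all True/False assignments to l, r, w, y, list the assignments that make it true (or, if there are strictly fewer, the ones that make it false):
is false only for:
  l=False, r=True, w=True, y=True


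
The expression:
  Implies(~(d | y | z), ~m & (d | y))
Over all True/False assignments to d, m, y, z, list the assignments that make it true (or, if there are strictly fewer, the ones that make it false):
is false only for:
  d=False, m=False, y=False, z=False;
  d=False, m=True, y=False, z=False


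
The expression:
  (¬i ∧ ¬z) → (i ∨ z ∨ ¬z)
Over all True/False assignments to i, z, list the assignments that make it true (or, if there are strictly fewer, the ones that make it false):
is always true.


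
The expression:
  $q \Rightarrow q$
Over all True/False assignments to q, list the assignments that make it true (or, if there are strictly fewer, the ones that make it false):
is always true.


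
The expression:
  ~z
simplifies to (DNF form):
~z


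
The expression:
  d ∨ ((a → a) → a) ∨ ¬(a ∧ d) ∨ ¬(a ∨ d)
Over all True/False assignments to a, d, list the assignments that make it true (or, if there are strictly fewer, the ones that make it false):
is always true.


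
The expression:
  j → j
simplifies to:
True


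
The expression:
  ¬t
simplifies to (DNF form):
¬t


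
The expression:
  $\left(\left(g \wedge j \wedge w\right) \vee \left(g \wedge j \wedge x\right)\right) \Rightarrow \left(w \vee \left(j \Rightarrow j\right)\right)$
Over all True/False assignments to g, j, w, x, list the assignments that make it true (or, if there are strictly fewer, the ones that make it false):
is always true.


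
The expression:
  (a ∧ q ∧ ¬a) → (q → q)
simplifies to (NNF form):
True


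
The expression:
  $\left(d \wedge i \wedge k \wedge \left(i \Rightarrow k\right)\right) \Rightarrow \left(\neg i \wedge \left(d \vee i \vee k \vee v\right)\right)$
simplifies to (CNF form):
$\neg d \vee \neg i \vee \neg k$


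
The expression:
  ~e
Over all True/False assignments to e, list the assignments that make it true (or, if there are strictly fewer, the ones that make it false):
is true only for:
  e=False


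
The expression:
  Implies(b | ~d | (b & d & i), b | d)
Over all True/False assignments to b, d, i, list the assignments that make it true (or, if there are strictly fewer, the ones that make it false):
is false only for:
  b=False, d=False, i=False;
  b=False, d=False, i=True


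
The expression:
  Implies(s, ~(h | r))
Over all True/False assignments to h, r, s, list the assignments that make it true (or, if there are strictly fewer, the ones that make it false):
is false only for:
  h=False, r=True, s=True;
  h=True, r=False, s=True;
  h=True, r=True, s=True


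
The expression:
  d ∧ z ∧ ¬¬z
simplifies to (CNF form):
d ∧ z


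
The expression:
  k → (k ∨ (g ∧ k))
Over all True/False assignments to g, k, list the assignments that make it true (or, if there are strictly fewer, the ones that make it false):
is always true.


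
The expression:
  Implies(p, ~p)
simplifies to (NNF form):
~p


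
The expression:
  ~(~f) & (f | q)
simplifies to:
f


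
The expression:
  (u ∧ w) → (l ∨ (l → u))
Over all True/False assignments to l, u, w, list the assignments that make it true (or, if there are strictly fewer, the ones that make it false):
is always true.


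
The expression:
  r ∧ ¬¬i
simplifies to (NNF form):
i ∧ r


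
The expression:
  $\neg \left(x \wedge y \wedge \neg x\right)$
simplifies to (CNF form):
$\text{True}$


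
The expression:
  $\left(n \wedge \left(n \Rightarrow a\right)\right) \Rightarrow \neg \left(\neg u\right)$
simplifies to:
$u \vee \neg a \vee \neg n$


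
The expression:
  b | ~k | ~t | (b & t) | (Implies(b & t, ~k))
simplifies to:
True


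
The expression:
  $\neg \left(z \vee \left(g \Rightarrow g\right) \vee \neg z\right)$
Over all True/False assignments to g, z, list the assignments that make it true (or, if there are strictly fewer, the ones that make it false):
is never true.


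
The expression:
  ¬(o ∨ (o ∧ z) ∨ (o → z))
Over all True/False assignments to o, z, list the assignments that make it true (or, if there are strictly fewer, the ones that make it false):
is never true.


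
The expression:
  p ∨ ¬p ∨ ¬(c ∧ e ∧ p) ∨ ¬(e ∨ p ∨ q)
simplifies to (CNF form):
True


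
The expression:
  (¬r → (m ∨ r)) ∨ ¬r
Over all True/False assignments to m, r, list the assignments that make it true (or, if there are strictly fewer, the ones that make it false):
is always true.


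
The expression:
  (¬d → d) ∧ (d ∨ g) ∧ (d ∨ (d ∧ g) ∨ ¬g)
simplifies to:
d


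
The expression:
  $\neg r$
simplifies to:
$\neg r$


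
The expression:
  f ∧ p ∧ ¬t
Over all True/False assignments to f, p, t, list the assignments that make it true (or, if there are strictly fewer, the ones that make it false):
is true only for:
  f=True, p=True, t=False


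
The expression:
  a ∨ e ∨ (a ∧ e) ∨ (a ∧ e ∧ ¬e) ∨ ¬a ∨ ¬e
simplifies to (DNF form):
True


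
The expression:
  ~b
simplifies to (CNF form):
~b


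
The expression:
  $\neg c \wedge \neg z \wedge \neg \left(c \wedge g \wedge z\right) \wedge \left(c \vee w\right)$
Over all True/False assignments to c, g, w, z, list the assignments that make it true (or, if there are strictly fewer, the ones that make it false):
is true only for:
  c=False, g=False, w=True, z=False;
  c=False, g=True, w=True, z=False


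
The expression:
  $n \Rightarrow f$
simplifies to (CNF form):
$f \vee \neg n$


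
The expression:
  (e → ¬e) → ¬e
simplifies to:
True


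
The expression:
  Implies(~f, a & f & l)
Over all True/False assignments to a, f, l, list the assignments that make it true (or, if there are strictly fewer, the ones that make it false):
is true only for:
  a=False, f=True, l=False;
  a=False, f=True, l=True;
  a=True, f=True, l=False;
  a=True, f=True, l=True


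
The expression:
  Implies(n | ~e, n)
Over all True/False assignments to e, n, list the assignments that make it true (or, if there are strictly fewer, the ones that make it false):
is false only for:
  e=False, n=False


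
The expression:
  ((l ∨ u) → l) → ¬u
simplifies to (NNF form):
¬l ∨ ¬u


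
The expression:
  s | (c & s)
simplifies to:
s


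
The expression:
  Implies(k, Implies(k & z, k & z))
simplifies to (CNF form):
True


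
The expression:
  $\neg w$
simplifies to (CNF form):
$\neg w$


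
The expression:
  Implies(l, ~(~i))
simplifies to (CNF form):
i | ~l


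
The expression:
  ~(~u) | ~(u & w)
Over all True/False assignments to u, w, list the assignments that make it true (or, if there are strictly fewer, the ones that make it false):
is always true.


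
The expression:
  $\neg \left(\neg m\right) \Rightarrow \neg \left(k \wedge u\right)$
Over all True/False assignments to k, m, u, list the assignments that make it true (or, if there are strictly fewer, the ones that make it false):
is false only for:
  k=True, m=True, u=True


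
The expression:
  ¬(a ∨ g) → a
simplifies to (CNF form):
a ∨ g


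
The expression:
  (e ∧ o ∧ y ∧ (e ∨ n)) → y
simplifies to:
True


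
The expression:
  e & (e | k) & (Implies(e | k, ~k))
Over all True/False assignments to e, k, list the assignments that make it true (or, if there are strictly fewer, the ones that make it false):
is true only for:
  e=True, k=False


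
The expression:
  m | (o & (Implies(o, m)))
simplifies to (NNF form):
m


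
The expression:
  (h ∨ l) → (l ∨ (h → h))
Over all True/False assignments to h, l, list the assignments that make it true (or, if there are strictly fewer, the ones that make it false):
is always true.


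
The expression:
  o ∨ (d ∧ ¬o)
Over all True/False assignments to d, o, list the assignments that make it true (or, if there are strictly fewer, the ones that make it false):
is false only for:
  d=False, o=False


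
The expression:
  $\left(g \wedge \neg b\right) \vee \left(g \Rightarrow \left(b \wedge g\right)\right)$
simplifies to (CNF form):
$\text{True}$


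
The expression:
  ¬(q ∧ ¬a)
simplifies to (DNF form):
a ∨ ¬q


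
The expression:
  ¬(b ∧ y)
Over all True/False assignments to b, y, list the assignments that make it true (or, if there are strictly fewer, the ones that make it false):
is false only for:
  b=True, y=True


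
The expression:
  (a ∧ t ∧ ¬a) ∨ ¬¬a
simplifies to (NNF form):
a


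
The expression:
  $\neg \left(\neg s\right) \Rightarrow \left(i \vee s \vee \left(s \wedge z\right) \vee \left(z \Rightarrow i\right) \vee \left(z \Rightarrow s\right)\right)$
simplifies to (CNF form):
$\text{True}$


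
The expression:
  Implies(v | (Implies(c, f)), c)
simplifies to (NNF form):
c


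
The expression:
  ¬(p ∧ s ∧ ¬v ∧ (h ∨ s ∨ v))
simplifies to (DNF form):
v ∨ ¬p ∨ ¬s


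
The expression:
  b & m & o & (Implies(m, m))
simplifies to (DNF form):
b & m & o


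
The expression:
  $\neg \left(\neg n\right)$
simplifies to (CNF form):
$n$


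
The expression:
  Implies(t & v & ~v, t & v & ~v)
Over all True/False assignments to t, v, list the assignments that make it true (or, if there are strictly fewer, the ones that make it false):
is always true.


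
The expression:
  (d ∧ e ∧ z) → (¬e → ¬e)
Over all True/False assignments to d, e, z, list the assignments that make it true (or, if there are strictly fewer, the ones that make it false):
is always true.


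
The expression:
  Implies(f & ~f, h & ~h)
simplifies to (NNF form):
True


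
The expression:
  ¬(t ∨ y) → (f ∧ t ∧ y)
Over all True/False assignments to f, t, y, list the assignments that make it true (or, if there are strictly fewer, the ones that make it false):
is false only for:
  f=False, t=False, y=False;
  f=True, t=False, y=False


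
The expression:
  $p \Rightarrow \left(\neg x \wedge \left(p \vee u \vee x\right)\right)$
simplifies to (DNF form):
$\neg p \vee \neg x$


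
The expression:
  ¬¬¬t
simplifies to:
¬t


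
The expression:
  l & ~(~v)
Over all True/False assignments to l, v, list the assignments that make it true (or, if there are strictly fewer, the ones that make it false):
is true only for:
  l=True, v=True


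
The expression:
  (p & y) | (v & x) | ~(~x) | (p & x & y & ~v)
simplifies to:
x | (p & y)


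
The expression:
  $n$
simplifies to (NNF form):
$n$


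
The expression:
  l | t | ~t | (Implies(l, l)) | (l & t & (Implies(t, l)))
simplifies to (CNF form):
True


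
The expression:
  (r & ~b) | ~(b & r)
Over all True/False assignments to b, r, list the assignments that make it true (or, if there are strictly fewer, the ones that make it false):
is false only for:
  b=True, r=True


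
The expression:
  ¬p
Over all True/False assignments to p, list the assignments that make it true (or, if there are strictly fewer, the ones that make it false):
is true only for:
  p=False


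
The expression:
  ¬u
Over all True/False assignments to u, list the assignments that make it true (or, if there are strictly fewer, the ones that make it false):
is true only for:
  u=False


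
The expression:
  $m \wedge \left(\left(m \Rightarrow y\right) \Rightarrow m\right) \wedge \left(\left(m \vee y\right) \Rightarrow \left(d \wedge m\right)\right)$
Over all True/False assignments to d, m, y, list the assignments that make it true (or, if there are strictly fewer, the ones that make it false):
is true only for:
  d=True, m=True, y=False;
  d=True, m=True, y=True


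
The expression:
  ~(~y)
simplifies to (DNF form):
y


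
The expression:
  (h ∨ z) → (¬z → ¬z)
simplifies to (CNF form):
True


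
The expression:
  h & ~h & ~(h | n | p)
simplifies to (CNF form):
False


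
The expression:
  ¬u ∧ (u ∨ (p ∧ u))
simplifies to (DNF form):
False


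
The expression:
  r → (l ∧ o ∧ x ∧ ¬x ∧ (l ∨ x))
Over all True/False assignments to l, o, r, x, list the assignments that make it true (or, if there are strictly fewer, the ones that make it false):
is true only for:
  l=False, o=False, r=False, x=False;
  l=False, o=False, r=False, x=True;
  l=False, o=True, r=False, x=False;
  l=False, o=True, r=False, x=True;
  l=True, o=False, r=False, x=False;
  l=True, o=False, r=False, x=True;
  l=True, o=True, r=False, x=False;
  l=True, o=True, r=False, x=True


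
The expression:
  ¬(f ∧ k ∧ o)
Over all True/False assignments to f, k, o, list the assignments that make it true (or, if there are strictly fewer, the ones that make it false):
is false only for:
  f=True, k=True, o=True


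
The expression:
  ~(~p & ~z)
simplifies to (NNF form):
p | z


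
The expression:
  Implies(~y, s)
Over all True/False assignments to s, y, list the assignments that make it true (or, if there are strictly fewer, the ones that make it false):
is false only for:
  s=False, y=False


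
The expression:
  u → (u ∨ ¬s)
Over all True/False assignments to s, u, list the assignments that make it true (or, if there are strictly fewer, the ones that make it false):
is always true.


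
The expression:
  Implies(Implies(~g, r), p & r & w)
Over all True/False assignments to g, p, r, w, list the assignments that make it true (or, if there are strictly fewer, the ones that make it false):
is true only for:
  g=False, p=False, r=False, w=False;
  g=False, p=False, r=False, w=True;
  g=False, p=True, r=False, w=False;
  g=False, p=True, r=False, w=True;
  g=False, p=True, r=True, w=True;
  g=True, p=True, r=True, w=True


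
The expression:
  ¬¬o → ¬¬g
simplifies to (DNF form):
g ∨ ¬o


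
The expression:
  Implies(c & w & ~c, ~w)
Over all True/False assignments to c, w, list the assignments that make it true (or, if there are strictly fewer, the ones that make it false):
is always true.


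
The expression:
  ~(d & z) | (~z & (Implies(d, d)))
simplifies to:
~d | ~z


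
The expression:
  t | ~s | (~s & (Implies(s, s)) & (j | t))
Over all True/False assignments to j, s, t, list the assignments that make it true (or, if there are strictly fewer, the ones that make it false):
is false only for:
  j=False, s=True, t=False;
  j=True, s=True, t=False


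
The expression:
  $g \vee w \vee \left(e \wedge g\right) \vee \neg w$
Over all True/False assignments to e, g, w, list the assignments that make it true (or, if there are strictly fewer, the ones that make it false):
is always true.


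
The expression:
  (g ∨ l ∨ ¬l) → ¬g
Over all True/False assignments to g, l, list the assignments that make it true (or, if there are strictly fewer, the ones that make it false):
is true only for:
  g=False, l=False;
  g=False, l=True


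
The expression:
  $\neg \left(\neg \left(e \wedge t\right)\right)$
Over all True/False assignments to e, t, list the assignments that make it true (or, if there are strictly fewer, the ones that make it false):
is true only for:
  e=True, t=True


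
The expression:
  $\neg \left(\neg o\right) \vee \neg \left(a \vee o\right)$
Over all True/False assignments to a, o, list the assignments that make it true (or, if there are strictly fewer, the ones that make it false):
is false only for:
  a=True, o=False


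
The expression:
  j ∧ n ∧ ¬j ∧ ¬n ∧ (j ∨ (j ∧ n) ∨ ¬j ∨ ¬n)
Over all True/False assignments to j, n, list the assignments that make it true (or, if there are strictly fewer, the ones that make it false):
is never true.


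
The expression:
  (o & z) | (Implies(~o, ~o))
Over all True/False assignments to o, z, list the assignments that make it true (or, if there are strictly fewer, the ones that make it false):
is always true.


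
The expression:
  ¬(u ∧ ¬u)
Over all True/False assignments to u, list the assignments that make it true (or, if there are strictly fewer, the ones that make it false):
is always true.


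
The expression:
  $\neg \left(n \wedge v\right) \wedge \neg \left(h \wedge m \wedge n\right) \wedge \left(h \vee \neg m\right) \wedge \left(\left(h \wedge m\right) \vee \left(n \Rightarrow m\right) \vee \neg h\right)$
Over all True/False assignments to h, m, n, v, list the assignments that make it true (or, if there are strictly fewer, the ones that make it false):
is true only for:
  h=False, m=False, n=False, v=False;
  h=False, m=False, n=False, v=True;
  h=False, m=False, n=True, v=False;
  h=True, m=False, n=False, v=False;
  h=True, m=False, n=False, v=True;
  h=True, m=True, n=False, v=False;
  h=True, m=True, n=False, v=True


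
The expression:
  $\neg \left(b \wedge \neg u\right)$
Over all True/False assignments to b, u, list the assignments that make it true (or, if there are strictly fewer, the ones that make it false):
is false only for:
  b=True, u=False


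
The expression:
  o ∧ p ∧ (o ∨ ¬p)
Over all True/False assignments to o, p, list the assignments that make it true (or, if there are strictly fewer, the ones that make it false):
is true only for:
  o=True, p=True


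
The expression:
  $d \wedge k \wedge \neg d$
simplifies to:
$\text{False}$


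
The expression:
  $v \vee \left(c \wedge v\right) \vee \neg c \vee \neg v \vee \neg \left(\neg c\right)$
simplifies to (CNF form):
$\text{True}$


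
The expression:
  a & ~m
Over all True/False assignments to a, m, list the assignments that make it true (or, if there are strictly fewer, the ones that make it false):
is true only for:
  a=True, m=False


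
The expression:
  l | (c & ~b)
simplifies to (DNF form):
l | (c & ~b)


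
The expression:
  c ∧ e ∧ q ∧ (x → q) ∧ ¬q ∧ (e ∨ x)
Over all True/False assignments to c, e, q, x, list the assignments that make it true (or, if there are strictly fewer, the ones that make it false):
is never true.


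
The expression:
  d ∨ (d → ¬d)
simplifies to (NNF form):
True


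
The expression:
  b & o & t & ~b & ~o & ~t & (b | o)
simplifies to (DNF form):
False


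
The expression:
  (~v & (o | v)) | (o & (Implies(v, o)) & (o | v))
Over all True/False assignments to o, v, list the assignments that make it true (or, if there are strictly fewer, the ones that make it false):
is true only for:
  o=True, v=False;
  o=True, v=True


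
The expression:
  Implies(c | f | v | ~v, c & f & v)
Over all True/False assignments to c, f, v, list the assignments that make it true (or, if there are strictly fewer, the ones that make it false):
is true only for:
  c=True, f=True, v=True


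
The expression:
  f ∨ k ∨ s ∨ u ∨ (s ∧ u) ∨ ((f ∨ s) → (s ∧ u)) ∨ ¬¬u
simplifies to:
True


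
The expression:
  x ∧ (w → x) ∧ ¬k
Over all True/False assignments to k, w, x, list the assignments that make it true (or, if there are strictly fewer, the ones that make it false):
is true only for:
  k=False, w=False, x=True;
  k=False, w=True, x=True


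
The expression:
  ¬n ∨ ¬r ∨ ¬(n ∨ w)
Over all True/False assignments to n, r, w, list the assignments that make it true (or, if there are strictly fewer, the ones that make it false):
is false only for:
  n=True, r=True, w=False;
  n=True, r=True, w=True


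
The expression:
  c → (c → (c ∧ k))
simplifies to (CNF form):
k ∨ ¬c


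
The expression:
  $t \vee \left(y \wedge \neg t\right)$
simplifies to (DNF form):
$t \vee y$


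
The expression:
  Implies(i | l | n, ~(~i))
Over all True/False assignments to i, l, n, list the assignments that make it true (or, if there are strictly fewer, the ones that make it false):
is false only for:
  i=False, l=False, n=True;
  i=False, l=True, n=False;
  i=False, l=True, n=True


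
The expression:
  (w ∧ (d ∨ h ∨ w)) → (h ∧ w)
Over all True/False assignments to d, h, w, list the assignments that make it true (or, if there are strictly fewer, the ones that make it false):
is false only for:
  d=False, h=False, w=True;
  d=True, h=False, w=True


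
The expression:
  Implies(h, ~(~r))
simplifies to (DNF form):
r | ~h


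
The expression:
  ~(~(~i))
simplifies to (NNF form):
~i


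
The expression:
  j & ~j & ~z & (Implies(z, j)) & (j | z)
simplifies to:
False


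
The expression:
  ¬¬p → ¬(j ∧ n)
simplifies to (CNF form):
¬j ∨ ¬n ∨ ¬p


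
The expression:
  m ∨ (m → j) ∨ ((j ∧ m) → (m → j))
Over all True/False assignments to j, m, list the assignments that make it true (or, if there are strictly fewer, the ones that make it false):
is always true.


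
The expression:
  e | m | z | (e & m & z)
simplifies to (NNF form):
e | m | z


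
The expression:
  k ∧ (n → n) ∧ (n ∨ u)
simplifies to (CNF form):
k ∧ (n ∨ u)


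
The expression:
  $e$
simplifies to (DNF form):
$e$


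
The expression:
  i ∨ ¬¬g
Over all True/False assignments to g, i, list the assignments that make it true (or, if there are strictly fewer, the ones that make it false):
is false only for:
  g=False, i=False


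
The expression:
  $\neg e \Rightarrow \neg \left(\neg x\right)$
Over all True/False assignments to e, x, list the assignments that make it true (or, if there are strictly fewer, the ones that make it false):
is false only for:
  e=False, x=False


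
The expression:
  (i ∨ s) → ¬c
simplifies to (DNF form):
(¬i ∧ ¬s) ∨ ¬c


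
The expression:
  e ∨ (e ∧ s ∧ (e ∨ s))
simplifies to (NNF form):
e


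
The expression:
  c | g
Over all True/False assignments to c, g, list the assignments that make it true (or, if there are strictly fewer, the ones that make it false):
is false only for:
  c=False, g=False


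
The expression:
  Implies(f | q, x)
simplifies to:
x | (~f & ~q)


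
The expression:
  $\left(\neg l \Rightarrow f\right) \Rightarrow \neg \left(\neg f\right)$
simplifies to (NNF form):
$f \vee \neg l$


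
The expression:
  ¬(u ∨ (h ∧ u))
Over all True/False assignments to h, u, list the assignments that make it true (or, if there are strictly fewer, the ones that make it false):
is true only for:
  h=False, u=False;
  h=True, u=False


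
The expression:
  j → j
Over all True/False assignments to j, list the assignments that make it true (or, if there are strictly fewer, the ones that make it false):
is always true.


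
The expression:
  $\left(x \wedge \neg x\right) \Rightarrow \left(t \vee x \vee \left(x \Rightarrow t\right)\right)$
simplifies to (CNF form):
$\text{True}$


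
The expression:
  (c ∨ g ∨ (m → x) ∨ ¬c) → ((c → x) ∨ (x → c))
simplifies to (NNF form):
True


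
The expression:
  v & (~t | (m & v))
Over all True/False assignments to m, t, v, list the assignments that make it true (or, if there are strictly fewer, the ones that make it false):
is true only for:
  m=False, t=False, v=True;
  m=True, t=False, v=True;
  m=True, t=True, v=True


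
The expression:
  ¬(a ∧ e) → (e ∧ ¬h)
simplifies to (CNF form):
e ∧ (a ∨ ¬h)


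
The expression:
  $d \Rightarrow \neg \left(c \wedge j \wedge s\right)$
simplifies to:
$\neg c \vee \neg d \vee \neg j \vee \neg s$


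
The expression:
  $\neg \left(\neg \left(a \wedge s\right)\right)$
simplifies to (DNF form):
$a \wedge s$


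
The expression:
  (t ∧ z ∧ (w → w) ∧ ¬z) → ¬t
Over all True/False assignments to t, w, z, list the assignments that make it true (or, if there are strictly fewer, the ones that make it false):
is always true.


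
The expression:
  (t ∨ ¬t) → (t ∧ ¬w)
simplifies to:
t ∧ ¬w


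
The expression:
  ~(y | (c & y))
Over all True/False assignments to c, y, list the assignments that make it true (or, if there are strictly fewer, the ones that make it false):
is true only for:
  c=False, y=False;
  c=True, y=False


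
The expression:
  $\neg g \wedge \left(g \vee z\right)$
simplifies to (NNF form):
$z \wedge \neg g$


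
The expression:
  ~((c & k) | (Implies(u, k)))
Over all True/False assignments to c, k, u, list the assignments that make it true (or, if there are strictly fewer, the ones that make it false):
is true only for:
  c=False, k=False, u=True;
  c=True, k=False, u=True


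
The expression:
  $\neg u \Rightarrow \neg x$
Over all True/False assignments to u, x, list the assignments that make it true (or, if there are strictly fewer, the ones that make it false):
is false only for:
  u=False, x=True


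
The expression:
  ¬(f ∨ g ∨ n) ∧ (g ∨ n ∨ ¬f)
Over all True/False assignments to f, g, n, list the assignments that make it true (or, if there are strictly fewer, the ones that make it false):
is true only for:
  f=False, g=False, n=False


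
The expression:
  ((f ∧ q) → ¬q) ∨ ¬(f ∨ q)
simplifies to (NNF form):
¬f ∨ ¬q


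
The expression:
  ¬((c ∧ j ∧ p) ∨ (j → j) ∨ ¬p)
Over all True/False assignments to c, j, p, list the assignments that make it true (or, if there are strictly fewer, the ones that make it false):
is never true.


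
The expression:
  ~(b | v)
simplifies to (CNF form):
~b & ~v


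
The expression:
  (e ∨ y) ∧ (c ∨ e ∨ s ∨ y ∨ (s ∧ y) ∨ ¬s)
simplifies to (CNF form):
e ∨ y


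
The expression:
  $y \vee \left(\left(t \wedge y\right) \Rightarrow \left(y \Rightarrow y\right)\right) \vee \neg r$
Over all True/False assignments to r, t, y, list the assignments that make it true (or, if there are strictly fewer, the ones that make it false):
is always true.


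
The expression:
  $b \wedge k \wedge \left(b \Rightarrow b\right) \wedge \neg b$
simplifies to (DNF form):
$\text{False}$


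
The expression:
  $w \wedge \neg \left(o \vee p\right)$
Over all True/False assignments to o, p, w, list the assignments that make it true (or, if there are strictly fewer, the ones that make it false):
is true only for:
  o=False, p=False, w=True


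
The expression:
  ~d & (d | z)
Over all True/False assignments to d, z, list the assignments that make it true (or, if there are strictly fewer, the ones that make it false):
is true only for:
  d=False, z=True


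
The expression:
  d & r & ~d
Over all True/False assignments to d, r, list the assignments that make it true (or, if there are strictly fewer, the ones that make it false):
is never true.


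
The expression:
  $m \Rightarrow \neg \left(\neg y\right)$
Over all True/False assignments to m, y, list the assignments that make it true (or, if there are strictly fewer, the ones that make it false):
is false only for:
  m=True, y=False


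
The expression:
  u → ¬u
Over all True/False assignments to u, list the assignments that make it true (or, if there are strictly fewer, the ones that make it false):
is true only for:
  u=False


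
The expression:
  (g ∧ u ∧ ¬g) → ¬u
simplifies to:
True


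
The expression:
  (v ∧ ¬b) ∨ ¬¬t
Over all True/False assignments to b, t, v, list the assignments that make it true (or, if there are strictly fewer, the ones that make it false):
is false only for:
  b=False, t=False, v=False;
  b=True, t=False, v=False;
  b=True, t=False, v=True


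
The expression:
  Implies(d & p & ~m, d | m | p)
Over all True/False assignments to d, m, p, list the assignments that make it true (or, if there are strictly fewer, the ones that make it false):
is always true.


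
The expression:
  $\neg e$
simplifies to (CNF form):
$\neg e$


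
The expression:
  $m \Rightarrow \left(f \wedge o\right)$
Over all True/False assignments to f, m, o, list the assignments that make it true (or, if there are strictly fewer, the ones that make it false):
is false only for:
  f=False, m=True, o=False;
  f=False, m=True, o=True;
  f=True, m=True, o=False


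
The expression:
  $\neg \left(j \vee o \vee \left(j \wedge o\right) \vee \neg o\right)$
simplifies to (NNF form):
$\text{False}$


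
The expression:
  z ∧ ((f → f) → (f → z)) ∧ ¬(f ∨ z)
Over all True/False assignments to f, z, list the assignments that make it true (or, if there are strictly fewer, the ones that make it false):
is never true.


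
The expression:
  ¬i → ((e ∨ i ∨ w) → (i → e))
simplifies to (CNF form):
True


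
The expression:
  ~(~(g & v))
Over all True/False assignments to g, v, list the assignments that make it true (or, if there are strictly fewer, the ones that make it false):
is true only for:
  g=True, v=True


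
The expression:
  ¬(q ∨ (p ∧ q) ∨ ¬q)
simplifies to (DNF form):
False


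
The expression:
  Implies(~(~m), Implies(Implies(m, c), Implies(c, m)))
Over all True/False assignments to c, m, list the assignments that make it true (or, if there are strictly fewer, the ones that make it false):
is always true.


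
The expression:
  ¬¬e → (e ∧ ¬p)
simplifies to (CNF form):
¬e ∨ ¬p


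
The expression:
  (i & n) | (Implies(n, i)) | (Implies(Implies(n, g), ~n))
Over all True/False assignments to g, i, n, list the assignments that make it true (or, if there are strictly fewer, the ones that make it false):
is false only for:
  g=True, i=False, n=True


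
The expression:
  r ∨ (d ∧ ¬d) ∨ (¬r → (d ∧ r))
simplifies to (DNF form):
r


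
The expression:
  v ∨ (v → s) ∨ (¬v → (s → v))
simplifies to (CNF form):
True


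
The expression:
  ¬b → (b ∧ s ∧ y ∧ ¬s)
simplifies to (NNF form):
b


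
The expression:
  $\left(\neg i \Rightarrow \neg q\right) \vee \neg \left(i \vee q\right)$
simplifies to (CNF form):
$i \vee \neg q$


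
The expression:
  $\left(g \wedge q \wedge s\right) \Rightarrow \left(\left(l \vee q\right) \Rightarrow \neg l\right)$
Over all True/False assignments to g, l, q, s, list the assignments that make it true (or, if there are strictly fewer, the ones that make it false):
is false only for:
  g=True, l=True, q=True, s=True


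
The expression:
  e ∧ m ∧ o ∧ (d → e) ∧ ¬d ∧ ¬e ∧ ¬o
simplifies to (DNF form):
False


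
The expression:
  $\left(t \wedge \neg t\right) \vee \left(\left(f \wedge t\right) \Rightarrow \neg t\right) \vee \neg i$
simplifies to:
$\neg f \vee \neg i \vee \neg t$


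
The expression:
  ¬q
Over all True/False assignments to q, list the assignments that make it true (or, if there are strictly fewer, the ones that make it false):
is true only for:
  q=False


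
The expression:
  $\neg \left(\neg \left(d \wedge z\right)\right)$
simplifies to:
$d \wedge z$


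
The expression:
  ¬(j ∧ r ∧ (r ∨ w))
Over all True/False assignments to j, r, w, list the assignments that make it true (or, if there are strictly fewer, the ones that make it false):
is false only for:
  j=True, r=True, w=False;
  j=True, r=True, w=True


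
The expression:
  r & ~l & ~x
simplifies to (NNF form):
r & ~l & ~x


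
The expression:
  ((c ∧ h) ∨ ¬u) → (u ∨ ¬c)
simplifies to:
u ∨ ¬c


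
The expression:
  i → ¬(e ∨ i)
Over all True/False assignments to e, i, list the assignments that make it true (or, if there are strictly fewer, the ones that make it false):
is true only for:
  e=False, i=False;
  e=True, i=False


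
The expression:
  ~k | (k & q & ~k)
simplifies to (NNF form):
~k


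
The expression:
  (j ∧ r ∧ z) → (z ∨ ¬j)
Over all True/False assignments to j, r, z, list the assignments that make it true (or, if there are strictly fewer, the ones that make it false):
is always true.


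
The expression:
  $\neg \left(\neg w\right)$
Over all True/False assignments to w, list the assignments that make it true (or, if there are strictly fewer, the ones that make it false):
is true only for:
  w=True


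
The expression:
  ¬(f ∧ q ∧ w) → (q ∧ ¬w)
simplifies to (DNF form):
(f ∧ q) ∨ (q ∧ ¬w)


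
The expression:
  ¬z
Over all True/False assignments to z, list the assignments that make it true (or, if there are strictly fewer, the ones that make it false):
is true only for:
  z=False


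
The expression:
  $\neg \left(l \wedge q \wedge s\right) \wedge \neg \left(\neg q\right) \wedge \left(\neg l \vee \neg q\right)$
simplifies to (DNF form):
$q \wedge \neg l$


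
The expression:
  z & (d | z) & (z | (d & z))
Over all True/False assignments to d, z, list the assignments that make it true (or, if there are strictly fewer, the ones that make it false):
is true only for:
  d=False, z=True;
  d=True, z=True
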